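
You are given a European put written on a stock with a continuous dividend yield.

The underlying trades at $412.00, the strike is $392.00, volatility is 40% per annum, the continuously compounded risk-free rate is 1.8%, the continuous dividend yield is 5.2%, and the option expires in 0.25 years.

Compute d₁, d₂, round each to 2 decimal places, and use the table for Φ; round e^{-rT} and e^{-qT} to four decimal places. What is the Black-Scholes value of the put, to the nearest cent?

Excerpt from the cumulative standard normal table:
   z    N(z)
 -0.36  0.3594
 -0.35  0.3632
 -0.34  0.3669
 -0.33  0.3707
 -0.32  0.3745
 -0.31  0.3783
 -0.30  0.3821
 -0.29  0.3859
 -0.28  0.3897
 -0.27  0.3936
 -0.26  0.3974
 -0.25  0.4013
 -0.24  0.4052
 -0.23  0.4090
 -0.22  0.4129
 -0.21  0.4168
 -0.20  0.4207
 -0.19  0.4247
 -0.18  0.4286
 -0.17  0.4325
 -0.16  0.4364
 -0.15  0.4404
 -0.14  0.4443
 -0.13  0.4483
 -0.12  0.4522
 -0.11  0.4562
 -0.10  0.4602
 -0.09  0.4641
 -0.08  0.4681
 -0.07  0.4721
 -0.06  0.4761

$24.18

σ√T = 0.4·√0.25 = 0.2000
d₁ = [ln(412/392) + (0.018 − 0.052 + 0.4²/2)·0.25] / 0.2000 = [0.0498 + 0.0115] / 0.2000 = 0.3063 ⇒ 0.31
d₂ = d₁ − σ√T = 0.3063 − 0.2000 = 0.1063 ⇒ 0.11
e^(−qT) = e^(−0.052·0.25) = 0.9871;  e^(−rT) = e^(−0.018·0.25) = 0.9955
P = 392·0.9955·N(-0.11) − 412·0.9871·N(-0.31) = 392·0.9955·0.4562 − 412·0.9871·0.3783 = 178.0257 − 153.8490 = 24.1767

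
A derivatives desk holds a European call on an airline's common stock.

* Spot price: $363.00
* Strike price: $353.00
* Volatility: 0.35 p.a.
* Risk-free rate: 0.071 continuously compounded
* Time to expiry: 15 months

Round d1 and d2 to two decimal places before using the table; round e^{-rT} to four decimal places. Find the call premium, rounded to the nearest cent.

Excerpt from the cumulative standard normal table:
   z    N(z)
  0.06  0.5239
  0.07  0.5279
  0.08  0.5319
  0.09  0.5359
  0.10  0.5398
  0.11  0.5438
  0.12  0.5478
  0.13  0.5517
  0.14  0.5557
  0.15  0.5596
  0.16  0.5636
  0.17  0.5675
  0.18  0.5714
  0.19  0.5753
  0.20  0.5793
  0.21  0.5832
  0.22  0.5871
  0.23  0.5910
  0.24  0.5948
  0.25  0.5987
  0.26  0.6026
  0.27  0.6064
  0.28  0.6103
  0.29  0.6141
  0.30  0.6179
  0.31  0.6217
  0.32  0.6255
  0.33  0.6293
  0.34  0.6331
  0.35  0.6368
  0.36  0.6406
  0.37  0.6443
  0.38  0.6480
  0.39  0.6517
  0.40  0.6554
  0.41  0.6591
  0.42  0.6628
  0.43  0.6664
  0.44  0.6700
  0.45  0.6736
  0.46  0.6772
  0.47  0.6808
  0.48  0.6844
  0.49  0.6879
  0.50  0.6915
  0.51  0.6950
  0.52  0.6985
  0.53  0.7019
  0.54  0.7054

$75.34

σ√T = 0.35·√1.25 = 0.3913
d₁ = [ln(363/353) + (0.071 + 0.35²/2)·1.25] / 0.3913 = [0.0279 + 0.1653] / 0.3913 = 0.4938 → 0.49
d₂ = d₁ − σ√T = 0.4938 − 0.3913 = 0.1025 → 0.10
exp(−rT) = exp(−0.071·1.25) = 0.9151
C = 363·N(0.49) − 353·0.9151·N(0.10) = 363·0.6879 − 353·0.9151·0.5398 = 249.7077 − 174.3718 = 75.3359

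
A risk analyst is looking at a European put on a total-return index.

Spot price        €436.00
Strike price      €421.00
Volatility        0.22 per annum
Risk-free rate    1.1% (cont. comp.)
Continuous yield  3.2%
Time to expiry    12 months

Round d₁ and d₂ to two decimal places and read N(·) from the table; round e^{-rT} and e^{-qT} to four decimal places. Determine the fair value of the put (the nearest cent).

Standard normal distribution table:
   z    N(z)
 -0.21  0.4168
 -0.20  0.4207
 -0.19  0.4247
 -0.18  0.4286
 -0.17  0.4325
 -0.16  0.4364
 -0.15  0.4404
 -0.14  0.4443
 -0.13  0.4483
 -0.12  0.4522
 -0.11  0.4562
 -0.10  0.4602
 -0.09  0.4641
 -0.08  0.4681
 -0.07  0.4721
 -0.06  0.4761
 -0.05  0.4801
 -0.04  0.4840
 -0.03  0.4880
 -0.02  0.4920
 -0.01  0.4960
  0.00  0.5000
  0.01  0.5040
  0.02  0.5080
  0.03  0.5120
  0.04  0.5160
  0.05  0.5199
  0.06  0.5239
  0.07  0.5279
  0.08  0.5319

σ√T = 0.22 × 1.0000 = 0.2200
d₁ = [ln(436/421) + (0.011 − 0.032 + 0.22²/2)·1] / 0.2200 = [0.0350 + 0.0032] / 0.2200 = 0.1737 → 0.17
d₂ = d₁ − σ√T = 0.1737 − 0.2200 = -0.0463 → -0.05
e^(−qT) = e^(−0.032·1) = 0.9685;  e^(−rT) = e^(−0.011·1) = 0.9891
P = 421·0.9891·N(0.05) − 436·0.9685·N(-0.17) = 421·0.9891·0.5199 − 436·0.9685·0.4325 = 216.4921 − 182.6300 = 33.8621

€33.86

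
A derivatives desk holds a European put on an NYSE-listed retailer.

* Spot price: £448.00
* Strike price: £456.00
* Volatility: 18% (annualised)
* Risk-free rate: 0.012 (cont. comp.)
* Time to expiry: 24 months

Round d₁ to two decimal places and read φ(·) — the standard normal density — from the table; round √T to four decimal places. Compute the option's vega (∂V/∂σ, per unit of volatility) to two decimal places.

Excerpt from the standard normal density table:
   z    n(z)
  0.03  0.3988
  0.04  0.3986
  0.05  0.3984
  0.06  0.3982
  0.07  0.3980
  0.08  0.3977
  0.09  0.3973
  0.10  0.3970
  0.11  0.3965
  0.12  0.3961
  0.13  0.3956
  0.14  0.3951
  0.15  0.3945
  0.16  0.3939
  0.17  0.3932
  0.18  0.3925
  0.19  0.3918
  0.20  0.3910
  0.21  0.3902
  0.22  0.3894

249.94

σ√T = 0.18 × 1.4142 = 0.2546
d₁ = [ln(448/456) + (0.012 + 0.18²/2)·2] / 0.2546 = [-0.0177 + 0.0564] / 0.2546 = 0.1520 → 0.15
√T = √2 = 1.4142
φ(d₁) = φ(0.15) = 0.3945
vega = S·φ(d₁)·√T = 448·0.3945·1.4142 = 249.9401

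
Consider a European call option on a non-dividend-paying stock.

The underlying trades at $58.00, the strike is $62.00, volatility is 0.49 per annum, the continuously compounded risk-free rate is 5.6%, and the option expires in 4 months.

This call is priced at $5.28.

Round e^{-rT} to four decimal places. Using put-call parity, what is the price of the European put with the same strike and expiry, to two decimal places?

$8.13

exp(−rT) = exp(−0.056·0.3333) = 0.9815
Put-call parity: C − P = S − K·e^(−rT) = 58 − 62·0.9815 = 58 − 60.8530 = -2.8530
P = C − (C − P) = 5.28 − (-2.8530) = 8.1330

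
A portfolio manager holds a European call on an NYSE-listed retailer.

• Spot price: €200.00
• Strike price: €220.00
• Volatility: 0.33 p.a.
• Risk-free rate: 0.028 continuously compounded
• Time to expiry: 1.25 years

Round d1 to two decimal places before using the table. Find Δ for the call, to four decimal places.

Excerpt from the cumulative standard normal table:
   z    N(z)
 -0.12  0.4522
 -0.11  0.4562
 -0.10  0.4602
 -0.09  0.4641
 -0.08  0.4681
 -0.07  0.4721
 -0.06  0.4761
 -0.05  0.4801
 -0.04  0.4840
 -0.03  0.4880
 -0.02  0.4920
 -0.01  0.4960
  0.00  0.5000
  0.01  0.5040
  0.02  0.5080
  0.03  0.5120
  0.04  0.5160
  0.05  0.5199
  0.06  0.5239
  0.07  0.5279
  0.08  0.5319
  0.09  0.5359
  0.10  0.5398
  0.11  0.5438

σ√T = 0.33 × 1.1180 = 0.3690
d₁ = [ln(200/220) + (0.028 + 0.33²/2)·1.25] / 0.3690 = [-0.0953 + 0.1031] / 0.3690 = 0.0210 which rounds to 0.02
N(d₁) = N(0.02) = 0.5080
Δ_call = N(d₁) = 0.5080

0.5080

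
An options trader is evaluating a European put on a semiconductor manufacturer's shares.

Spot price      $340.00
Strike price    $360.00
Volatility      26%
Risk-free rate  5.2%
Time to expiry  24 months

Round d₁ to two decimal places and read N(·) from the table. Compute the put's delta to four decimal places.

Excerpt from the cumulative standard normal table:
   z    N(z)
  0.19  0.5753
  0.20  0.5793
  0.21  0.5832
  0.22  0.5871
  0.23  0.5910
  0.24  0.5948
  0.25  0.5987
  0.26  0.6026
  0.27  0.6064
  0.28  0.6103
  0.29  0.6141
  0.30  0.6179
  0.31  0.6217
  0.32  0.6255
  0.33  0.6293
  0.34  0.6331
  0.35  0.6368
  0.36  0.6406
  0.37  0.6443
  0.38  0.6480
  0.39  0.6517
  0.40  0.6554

σ√T = 0.26 × 1.4142 = 0.3677
ln(S/K) + (r + σ²/2)T = ln(340/360) + (0.052 + 0.26²/2)·2 = -0.0572 + 0.1716 = 0.1144
d₁ = 0.1144 / 0.3677 = 0.3112 → 0.31
N(d₁) = N(0.31) = 0.6217
Δ_put = N(d₁) − 1 = 0.6217 − 1 = -0.3783

-0.3783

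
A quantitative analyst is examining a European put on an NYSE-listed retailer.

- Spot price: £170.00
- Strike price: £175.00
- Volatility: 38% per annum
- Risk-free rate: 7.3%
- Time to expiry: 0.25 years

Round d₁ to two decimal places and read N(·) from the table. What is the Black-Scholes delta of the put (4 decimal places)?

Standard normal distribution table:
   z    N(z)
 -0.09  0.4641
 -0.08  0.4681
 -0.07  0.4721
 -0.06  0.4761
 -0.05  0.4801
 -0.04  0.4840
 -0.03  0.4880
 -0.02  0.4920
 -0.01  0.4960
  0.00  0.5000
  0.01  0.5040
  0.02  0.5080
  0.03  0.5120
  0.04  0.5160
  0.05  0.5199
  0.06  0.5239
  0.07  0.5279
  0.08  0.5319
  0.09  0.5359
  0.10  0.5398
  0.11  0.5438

σ√T = 0.38·√0.25 = 0.1900
d₁ = [ln(170/175) + (0.073 + 0.38²/2)·0.25] / 0.1900 = [-0.0290 + 0.0363] / 0.1900 = 0.0385 ⇒ 0.04
N(d₁) = N(0.04) = 0.5160
Δ_put = N(d₁) − 1 = 0.5160 − 1 = -0.4840

-0.4840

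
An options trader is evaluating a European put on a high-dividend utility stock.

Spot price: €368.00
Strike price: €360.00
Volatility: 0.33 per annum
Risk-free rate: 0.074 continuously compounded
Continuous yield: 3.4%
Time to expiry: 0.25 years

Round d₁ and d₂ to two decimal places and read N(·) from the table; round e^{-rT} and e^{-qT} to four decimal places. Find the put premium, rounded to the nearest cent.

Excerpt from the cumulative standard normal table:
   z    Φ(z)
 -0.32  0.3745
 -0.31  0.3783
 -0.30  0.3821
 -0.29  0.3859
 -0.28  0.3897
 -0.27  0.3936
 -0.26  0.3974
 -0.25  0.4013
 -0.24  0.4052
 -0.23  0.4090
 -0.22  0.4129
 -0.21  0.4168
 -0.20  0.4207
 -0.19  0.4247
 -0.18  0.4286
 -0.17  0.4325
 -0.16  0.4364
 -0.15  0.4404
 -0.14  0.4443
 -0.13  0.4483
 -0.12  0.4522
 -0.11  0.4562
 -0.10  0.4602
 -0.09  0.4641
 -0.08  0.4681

σ√T = 0.33·√0.25 = 0.1650
d₁ = [ln(368/360) + (0.074 − 0.034 + 0.33²/2)·0.25] / 0.1650 = [0.0220 + 0.0236] / 0.1650 = 0.2763 → 0.28
d₂ = d₁ − σ√T = 0.2763 − 0.1650 = 0.1113 → 0.11
e^(−qT) = e^(−0.034·0.25) = 0.9915;  e^(−rT) = e^(−0.074·0.25) = 0.9817
P = 360·0.9817·N(-0.11) − 368·0.9915·N(-0.28) = 360·0.9817·0.4562 − 368·0.9915·0.3897 = 161.2266 − 142.1906 = 19.0359

€19.04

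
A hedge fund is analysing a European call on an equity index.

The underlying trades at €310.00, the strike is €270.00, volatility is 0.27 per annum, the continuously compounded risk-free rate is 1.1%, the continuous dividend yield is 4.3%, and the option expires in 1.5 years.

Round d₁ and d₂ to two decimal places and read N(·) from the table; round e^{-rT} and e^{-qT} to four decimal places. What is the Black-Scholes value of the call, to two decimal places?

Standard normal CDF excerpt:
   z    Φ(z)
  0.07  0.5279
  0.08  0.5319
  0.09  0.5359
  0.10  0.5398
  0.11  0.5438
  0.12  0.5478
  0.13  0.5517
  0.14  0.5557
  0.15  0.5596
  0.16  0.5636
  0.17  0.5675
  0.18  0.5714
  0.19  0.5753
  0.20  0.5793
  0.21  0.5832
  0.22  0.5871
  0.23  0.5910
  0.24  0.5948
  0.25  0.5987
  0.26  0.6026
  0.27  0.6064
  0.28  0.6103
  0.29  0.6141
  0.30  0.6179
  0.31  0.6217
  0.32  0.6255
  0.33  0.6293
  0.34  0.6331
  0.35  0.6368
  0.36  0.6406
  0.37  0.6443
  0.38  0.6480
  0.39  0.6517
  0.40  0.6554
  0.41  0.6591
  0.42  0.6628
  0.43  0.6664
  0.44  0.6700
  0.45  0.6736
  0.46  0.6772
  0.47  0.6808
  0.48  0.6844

σ√T = 0.27·√1.5 = 0.3307
d₁ = [ln(310/270) + (0.011 − 0.043 + 0.27²/2)·1.5] / 0.3307 = [0.1382 + 0.0067] / 0.3307 = 0.4380 ≈ 0.44
d₂ = d₁ − σ√T = 0.4380 − 0.3307 = 0.1073 ≈ 0.11
e^(−qT) = e^(−0.043·1.5) = 0.9375;  e^(−rT) = e^(−0.011·1.5) = 0.9836
N(d₁) = N(0.44) = 0.6700;  N(d₂) = N(0.11) = 0.5438
C = 310·0.9375·0.6700 − 270·0.9836·0.5438 = 194.7188 − 144.4181 = 50.3007

€50.30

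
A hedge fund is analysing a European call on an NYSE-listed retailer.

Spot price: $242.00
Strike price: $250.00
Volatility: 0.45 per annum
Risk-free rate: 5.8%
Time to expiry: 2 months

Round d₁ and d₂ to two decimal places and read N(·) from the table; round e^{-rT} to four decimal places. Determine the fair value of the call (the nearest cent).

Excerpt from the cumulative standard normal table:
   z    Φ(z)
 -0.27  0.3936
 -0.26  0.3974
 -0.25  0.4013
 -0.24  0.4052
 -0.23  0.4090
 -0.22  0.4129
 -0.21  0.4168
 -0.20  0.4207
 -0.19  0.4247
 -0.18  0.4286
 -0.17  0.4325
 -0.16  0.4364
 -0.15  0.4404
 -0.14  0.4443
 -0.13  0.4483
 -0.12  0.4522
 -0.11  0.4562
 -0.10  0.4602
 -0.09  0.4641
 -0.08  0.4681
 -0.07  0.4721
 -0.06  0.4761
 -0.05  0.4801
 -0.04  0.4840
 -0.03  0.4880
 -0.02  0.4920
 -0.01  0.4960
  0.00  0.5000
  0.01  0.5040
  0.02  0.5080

σ√T = 0.45 × 0.4082 = 0.1837
d₁ = [ln(242/250) + (0.058 + 0.45²/2)·0.1667] / 0.1837 = [-0.0325 + 0.0265] / 0.1837 = -0.0326 ≈ -0.03
d₂ = d₁ − σ√T = -0.0326 − 0.1837 = -0.2163 ≈ -0.22
exp(−rT) = exp(−0.058·0.1667) = 0.9904
C = 242·N(-0.03) − 250·0.9904·N(-0.22) = 242·0.4880 − 250·0.9904·0.4129 = 118.0960 − 102.2340 = 15.8620

$15.86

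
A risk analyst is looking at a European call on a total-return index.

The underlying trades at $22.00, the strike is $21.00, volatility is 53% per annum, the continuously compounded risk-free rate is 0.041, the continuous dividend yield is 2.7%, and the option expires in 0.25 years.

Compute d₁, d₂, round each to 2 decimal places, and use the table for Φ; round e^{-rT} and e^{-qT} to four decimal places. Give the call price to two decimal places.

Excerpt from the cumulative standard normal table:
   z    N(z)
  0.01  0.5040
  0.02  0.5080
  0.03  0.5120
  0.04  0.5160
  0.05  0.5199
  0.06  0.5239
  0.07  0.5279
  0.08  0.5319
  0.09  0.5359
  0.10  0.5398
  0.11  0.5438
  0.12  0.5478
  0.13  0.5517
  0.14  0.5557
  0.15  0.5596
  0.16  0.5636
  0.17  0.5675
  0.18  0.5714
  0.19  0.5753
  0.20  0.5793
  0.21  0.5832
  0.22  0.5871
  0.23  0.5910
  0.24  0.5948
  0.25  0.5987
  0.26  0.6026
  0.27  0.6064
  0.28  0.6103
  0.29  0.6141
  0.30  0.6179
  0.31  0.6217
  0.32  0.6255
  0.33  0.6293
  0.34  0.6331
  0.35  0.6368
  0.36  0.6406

$2.78

σ√T = 0.53 × 0.5000 = 0.2650
d₁ = [ln(22/21) + (0.041 − 0.027 + 0.53²/2)·0.25] / 0.2650 = [0.0465 + 0.0386] / 0.2650 = 0.3213 ⇒ 0.32
d₂ = d₁ − σ√T = 0.3213 − 0.2650 = 0.0563 ⇒ 0.06
exp(−qT) = exp(−0.027·0.25) = 0.9933;  exp(−rT) = exp(−0.041·0.25) = 0.9898
N(d₁) = N(0.32) = 0.6255;  N(d₂) = N(0.06) = 0.5239
C = 22·0.9933·0.6255 − 21·0.9898·0.5239 = 13.6688 − 10.8897 = 2.7791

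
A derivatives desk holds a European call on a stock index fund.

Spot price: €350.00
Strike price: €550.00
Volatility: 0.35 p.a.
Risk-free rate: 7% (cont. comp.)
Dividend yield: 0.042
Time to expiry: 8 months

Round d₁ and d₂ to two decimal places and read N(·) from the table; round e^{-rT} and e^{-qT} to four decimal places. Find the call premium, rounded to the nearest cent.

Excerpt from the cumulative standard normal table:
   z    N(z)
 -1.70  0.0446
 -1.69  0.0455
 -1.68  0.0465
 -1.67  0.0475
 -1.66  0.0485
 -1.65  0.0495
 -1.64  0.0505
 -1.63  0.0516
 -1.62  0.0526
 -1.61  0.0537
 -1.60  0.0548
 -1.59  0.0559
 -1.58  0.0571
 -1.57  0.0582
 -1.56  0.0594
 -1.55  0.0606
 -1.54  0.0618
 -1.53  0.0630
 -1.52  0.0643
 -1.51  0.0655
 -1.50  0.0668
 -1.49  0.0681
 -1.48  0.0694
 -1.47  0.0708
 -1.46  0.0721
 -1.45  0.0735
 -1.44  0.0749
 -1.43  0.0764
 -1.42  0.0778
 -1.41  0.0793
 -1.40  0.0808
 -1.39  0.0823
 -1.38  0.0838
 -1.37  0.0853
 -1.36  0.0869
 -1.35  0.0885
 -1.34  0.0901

σ√T = 0.35 × 0.8165 = 0.2858
ln(S/K) + (r − q + σ²/2)T = ln(350/550) + (0.07 − 0.042 + 0.35²/2)·0.6667 = -0.4520 + 0.0595 = -0.3925
d₁ = -0.3925 / 0.2858 = -1.3734 → -1.37
d₂ = d₁ − σ√T = -1.3734 − 0.2858 = -1.6592 → -1.66
exp(−qT) = exp(−0.042·0.6667) = 0.9724;  exp(−rT) = exp(−0.07·0.6667) = 0.9544
N(d₁) = N(-1.37) = 0.0853;  N(d₂) = N(-1.66) = 0.0485
C = 350·0.9724·0.0853 − 550·0.9544·0.0485 = 29.0310 − 25.4586 = 3.5724

€3.57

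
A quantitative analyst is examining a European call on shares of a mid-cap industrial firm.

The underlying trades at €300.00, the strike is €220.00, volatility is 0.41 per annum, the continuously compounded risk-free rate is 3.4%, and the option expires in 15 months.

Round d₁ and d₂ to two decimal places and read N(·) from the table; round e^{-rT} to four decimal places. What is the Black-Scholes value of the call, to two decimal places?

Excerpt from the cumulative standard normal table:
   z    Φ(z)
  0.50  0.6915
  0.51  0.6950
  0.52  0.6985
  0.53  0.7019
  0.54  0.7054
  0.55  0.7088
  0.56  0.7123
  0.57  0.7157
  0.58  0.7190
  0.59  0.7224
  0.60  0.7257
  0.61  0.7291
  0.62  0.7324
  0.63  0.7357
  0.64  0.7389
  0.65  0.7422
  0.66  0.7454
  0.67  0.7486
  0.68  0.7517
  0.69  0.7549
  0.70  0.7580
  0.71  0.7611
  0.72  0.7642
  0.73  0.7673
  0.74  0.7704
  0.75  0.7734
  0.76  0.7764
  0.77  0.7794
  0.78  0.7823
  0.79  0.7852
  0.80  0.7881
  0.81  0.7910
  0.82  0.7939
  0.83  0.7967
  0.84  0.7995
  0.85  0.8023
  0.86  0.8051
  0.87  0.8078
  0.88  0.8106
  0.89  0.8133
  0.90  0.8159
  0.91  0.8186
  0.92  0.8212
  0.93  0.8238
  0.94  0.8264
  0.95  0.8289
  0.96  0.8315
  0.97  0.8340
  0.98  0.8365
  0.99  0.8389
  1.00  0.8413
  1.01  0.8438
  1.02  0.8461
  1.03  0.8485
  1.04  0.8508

σ√T = 0.41 × 1.1180 = 0.4584
d₁ = [ln(300/220) + (0.034 + 0.41²/2)·1.25] / 0.4584 = [0.3102 + 0.1476] / 0.4584 = 0.9985 → 1.00
d₂ = d₁ − σ√T = 0.9985 − 0.4584 = 0.5401 → 0.54
exp(−rT) = exp(−0.034·1.25) = 0.9584
N(d₁) = N(1.00) = 0.8413;  N(d₂) = N(0.54) = 0.7054
C = 300·0.8413 − 220·0.9584·0.7054 = 252.3900 − 148.7322 = 103.6578

€103.66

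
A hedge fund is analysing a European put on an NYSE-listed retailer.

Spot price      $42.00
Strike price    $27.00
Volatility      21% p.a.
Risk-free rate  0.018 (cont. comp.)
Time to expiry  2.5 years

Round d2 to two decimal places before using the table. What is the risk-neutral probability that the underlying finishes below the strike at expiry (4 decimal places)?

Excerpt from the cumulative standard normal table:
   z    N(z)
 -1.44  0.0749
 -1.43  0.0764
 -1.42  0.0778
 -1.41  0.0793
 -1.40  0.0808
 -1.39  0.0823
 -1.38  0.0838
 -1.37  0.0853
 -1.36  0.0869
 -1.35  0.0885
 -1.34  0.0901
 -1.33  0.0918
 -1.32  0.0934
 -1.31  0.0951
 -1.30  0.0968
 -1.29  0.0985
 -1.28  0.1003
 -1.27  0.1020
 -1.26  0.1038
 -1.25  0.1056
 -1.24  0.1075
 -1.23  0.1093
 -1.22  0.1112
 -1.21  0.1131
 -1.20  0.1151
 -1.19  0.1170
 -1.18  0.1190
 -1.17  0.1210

0.0968

T = 2.5;  σ√T = 0.3320
d₁ = [ln(42/27) + (0.018 + ½·0.21²)·2.5] / (σ√T) = (0.4418 + 0.1001) / 0.3320 = 1.6322 which rounds to 1.63
d₂ = 1.6322 − 0.3320 = 1.3002 which rounds to 1.30
Pr(exercise) under Q = N(−d₂) = N(-1.30) = 0.0968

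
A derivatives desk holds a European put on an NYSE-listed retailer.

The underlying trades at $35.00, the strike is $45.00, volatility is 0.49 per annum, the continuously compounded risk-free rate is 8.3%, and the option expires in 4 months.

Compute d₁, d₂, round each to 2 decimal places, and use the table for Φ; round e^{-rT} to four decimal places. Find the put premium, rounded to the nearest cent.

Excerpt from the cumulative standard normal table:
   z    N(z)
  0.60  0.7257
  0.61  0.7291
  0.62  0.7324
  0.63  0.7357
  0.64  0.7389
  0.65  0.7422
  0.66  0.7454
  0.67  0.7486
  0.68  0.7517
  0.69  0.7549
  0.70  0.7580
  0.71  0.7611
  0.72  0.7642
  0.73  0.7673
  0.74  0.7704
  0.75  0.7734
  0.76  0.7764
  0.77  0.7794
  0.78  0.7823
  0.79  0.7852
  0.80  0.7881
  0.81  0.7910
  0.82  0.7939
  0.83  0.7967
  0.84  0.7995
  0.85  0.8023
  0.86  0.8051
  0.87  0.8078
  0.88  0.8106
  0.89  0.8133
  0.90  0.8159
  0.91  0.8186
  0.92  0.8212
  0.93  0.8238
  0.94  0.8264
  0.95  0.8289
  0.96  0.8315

T = 0.3333;  σ√T = 0.2829
d₁ = [ln(35/45) + (0.083 + ½·0.49²)·0.3333] / (σ√T) = (-0.2513 + 0.0677) / 0.2829 = -0.6491 ⇒ -0.65
d₂ = -0.6491 − 0.2829 = -0.9320 ⇒ -0.93
exp(−rT) = exp(−0.083·0.3333) = 0.9727
P = 45·0.9727·N(0.93) − 35·N(0.65) = 45·0.9727·0.8238 − 35·0.7422 = 36.0590 − 25.9770 = 10.0820

$10.08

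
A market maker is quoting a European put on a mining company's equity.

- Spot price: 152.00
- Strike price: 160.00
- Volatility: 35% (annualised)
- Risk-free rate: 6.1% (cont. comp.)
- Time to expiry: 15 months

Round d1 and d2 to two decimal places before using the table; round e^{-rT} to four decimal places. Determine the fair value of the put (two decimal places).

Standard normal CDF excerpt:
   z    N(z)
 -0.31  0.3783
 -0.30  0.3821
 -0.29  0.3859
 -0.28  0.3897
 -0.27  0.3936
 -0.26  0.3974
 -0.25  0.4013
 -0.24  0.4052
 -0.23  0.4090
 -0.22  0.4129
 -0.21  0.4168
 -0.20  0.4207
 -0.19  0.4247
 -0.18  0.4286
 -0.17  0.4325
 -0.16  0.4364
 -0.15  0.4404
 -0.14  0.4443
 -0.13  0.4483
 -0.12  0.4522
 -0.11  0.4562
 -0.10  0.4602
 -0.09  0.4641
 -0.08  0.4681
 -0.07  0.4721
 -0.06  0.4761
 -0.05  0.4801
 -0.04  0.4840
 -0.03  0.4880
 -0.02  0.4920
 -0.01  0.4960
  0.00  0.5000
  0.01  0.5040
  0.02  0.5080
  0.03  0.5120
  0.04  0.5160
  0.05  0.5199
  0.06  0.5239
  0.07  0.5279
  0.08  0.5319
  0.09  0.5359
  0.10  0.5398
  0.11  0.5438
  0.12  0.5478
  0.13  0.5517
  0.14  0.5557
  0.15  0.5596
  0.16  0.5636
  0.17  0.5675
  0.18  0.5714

21.39

σ√T = 0.35 × 1.1180 = 0.3913
d₁ = [ln(152/160) + (0.061 + 0.35²/2)·1.25] / 0.3913 = [-0.0513 + 0.1528] / 0.3913 = 0.2594 ⇒ 0.26
d₂ = d₁ − σ√T = 0.2594 − 0.3913 = -0.1319 ⇒ -0.13
e^(−rT) = e^(−0.061·1.25) = 0.9266
N(−d₂) = N(0.13) = 0.5517;  N(−d₁) = N(-0.26) = 0.3974
P = 160·0.9266·0.5517 − 152·0.3974 = 81.7928 − 60.4048 = 21.3880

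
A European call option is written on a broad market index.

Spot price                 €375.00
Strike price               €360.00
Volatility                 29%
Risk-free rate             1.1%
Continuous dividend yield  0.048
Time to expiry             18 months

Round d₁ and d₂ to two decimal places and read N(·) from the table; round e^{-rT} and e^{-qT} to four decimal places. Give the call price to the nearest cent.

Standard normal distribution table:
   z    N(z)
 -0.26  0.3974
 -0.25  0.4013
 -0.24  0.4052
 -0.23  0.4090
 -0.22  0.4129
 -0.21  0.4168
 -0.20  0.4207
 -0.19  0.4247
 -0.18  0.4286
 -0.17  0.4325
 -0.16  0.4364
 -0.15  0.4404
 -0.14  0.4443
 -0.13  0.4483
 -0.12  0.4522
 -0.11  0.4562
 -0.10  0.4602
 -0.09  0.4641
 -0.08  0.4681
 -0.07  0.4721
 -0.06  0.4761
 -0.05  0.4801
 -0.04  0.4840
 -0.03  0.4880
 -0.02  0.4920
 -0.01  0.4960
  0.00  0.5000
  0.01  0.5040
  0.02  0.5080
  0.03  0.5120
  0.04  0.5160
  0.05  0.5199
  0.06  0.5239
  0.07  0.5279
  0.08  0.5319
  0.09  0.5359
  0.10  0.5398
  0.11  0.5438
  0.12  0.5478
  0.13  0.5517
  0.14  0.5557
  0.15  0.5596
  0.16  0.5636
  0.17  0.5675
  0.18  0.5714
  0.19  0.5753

T = 1.5;  σ√T = 0.3552
ln(S/K) + (r − q + σ²/2)T = ln(375/360) + (0.011 − 0.048 + 0.29²/2)·1.5 = 0.0408 + 0.0076 = 0.0484
d₁ = 0.0484 / 0.3552 = 0.1363 ≈ 0.14
d₂ = d₁ − σ√T = 0.1363 − 0.3552 = -0.2189 ≈ -0.22
exp(−qT) = exp(−0.048·1.5) = 0.9305;  exp(−rT) = exp(−0.011·1.5) = 0.9836
C = 375·0.9305·N(0.14) − 360·0.9836·N(-0.22) = 375·0.9305·0.5557 − 360·0.9836·0.4129 = 193.9046 − 146.2062 = 47.6983

€47.70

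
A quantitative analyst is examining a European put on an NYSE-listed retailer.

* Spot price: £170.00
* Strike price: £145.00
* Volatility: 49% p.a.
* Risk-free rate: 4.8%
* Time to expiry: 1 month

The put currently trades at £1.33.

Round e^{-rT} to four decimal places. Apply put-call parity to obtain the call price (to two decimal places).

e^(−rT) = e^(−0.048·0.08333) = 0.9960
Put-call parity: C − P = S − K·e^(−rT) = 170 − 145·0.9960 = 170 − 144.4200 = 25.5800
C = P + (C − P) = 1.33 + (25.5800) = 26.9100

£26.91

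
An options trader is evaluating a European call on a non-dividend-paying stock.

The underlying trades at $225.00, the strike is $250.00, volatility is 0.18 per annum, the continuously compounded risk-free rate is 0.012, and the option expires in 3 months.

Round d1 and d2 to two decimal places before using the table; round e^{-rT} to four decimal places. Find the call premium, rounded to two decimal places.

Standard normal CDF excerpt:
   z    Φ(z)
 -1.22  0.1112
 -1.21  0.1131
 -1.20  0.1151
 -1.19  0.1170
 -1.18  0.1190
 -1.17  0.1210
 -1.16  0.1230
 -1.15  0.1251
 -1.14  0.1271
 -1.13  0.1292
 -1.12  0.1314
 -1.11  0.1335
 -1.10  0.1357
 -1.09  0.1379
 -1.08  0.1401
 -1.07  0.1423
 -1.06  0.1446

T = 0.25;  σ√T = 0.0900
d₁ = [ln(225/250) + (0.012 + 0.18²/2)·0.25] / 0.0900 = [-0.1054 + 0.0070] / 0.0900 = -1.0923 → -1.09
d₂ = d₁ − σ√T = -1.0923 − 0.0900 = -1.1823 → -1.18
e^(−rT) = e^(−0.012·0.25) = 0.9970
N(d₁) = N(-1.09) = 0.1379;  N(d₂) = N(-1.18) = 0.1190
C = 225·0.1379 − 250·0.9970·0.1190 = 31.0275 − 29.6608 = 1.3667

$1.37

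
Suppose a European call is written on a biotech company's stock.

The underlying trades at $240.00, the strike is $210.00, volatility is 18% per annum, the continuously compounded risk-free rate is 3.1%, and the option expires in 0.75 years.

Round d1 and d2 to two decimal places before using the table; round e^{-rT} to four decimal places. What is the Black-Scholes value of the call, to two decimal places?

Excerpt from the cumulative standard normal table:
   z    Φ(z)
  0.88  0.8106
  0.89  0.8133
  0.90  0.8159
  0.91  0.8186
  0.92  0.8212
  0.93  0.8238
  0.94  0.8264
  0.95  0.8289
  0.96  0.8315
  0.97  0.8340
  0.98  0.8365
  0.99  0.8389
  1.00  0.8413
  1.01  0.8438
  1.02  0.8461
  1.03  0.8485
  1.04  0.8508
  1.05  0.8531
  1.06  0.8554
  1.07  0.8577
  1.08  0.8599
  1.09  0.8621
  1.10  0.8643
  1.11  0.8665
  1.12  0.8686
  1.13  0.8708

$37.36

σ√T = 0.18·√0.75 = 0.1559
d₁ = [ln(240/210) + (0.031 + 0.18²/2)·0.75] / 0.1559 = [0.1335 + 0.0354] / 0.1559 = 1.0837 → 1.08
d₂ = d₁ − σ√T = 1.0837 − 0.1559 = 0.9278 → 0.93
e^(−rT) = e^(−0.031·0.75) = 0.9770
N(d₁) = N(1.08) = 0.8599;  N(d₂) = N(0.93) = 0.8238
C = 240·0.8599 − 210·0.9770·0.8238 = 206.3760 − 169.0190 = 37.3570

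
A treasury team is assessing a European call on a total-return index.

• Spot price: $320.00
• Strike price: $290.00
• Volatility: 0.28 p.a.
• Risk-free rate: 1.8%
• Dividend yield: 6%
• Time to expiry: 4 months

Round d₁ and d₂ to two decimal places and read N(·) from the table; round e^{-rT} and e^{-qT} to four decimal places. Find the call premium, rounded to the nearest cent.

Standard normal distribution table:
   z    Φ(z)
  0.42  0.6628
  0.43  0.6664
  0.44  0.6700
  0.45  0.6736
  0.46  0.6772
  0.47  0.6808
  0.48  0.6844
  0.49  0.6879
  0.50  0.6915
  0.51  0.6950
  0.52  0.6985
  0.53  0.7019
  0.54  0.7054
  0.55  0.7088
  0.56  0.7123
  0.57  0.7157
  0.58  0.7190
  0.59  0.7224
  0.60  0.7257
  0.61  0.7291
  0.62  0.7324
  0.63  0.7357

T = 0.3333;  σ√T = 0.1617
d₁ = [ln(320/290) + (0.018 − 0.06 + 0.28²/2)·0.3333] / 0.1617 = [0.0984 − 0.0009] / 0.1617 = 0.6032 → 0.60
d₂ = d₁ − σ√T = 0.6032 − 0.1617 = 0.4415 → 0.44
exp(−qT) = exp(−0.06·0.3333) = 0.9802;  exp(−rT) = exp(−0.018·0.3333) = 0.9940
C = 320·0.9802·N(0.60) − 290·0.9940·N(0.44) = 320·0.9802·0.7257 − 290·0.9940·0.6700 = 227.6260 − 193.1342 = 34.4918

$34.49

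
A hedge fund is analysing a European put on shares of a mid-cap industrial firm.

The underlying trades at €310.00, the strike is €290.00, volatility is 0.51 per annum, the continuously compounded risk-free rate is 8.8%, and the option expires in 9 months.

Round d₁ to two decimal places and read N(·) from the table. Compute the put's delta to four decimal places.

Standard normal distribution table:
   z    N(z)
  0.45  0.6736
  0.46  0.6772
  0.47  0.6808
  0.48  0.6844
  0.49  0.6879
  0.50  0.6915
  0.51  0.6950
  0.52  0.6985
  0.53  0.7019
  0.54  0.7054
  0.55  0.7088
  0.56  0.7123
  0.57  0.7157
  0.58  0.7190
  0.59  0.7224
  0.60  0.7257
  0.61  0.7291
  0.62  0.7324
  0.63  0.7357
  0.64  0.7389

-0.3015

σ√T = 0.51·√0.75 = 0.4417
d₁ = [ln(310/290) + (0.088 + ½·0.51²)·0.75] / (σ√T) = (0.0667 + 0.1635) / 0.4417 = 0.5213 → 0.52
N(d₁) = N(0.52) = 0.6985
Δ_put = N(d₁) − 1 = 0.6985 − 1 = -0.3015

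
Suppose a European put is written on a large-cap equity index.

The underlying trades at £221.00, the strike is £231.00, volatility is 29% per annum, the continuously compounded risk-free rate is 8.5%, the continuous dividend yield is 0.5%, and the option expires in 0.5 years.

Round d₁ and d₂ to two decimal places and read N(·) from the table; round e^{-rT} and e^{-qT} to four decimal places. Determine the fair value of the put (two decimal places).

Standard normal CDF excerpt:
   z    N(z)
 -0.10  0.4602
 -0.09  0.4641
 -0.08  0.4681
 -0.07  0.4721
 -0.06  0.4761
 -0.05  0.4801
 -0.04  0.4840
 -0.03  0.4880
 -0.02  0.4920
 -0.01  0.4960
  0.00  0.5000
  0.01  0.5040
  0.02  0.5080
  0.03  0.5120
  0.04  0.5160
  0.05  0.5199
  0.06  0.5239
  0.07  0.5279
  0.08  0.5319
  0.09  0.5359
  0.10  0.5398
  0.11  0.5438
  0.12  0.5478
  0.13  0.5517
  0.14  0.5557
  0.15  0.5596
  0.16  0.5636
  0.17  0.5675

£18.09

σ√T = 0.29 × 0.7071 = 0.2051
d₁ = [ln(221/231) + (0.085 − 0.005 + 0.29²/2)·0.5] / 0.2051 = [-0.0443 + 0.0610] / 0.2051 = 0.0818 ≈ 0.08
d₂ = d₁ − σ√T = 0.0818 − 0.2051 = -0.1233 ≈ -0.12
exp(−qT) = exp(−0.005·0.5) = 0.9975;  exp(−rT) = exp(−0.085·0.5) = 0.9584
N(−d₂) = N(0.12) = 0.5478;  N(−d₁) = N(-0.08) = 0.4681
P = 231·0.9584·0.5478 − 221·0.9975·0.4681 = 121.2777 − 103.1915 = 18.0862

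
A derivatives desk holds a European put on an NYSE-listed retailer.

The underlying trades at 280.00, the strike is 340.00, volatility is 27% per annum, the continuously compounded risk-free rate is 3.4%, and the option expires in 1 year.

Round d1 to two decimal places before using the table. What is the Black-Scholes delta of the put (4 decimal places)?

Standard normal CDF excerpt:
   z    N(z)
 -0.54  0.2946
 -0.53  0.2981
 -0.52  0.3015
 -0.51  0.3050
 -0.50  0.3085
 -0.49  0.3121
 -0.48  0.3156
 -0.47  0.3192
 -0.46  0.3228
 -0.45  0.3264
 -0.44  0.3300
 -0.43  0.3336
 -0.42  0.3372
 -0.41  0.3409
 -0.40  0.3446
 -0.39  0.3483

T = 1;  σ√T = 0.2700
d₁ = [ln(280/340) + (0.034 + 0.27²/2)·1] / 0.2700 = [-0.1942 + 0.0705] / 0.2700 = -0.4582 → -0.46
N(d₁) = N(-0.46) = 0.3228
Δ_put = N(d₁) − 1 = 0.3228 − 1 = -0.6772

-0.6772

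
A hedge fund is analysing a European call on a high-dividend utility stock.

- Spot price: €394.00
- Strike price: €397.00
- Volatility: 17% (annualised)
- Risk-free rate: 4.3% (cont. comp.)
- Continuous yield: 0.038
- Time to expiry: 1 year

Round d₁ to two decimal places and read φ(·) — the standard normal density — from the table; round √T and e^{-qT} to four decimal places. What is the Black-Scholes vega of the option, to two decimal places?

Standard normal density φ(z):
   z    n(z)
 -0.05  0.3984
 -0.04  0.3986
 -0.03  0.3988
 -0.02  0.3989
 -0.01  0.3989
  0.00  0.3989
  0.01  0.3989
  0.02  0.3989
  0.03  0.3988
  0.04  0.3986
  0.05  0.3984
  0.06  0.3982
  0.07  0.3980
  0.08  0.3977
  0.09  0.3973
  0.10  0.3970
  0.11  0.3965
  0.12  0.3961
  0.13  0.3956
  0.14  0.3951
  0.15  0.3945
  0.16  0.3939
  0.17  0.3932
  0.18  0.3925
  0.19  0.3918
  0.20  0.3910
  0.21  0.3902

σ√T = 0.17·√1 = 0.1700
d₁ = [ln(394/397) + (0.043 − 0.038 + 0.17²/2)·1] / 0.1700 = [-0.0076 + 0.0195] / 0.1700 = 0.0698 ⇒ 0.07
√T = √1 = 1.0000
φ(d₁) = φ(0.07) = 0.3980
e^(−qT) = e^(−0.038·1) = 0.9627
vega = S·e^(−qT)·φ(d₁)·√T = 394·0.9627·0.3980·1.0000 = 150.9629
(The put has the same vega.)

150.96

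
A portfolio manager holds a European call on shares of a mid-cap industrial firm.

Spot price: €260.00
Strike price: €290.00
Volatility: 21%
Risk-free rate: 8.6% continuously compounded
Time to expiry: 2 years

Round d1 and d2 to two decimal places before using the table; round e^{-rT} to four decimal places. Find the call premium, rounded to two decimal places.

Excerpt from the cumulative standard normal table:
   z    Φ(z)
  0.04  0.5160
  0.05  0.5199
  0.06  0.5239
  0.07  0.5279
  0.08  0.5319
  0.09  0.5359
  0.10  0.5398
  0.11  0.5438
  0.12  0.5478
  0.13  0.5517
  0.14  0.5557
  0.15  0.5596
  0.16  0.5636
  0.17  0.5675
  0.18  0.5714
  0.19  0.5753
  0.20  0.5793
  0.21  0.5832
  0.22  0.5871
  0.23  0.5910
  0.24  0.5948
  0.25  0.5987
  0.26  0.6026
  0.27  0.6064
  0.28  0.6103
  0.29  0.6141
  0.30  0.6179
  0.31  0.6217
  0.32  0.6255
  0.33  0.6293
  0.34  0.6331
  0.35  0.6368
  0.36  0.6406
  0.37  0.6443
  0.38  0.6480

σ√T = 0.21 × 1.4142 = 0.2970
d₁ = [ln(260/290) + (0.086 + ½·0.21²)·2] / (σ√T) = (-0.1092 + 0.2161) / 0.2970 = 0.3600 → 0.36
d₂ = 0.3600 − 0.2970 = 0.0630 → 0.06
exp(−rT) = exp(−0.086·2) = 0.8420
C = 260·N(0.36) − 290·0.8420·N(0.06) = 260·0.6406 − 290·0.8420·0.5239 = 166.5560 − 127.9259 = 38.6301

€38.63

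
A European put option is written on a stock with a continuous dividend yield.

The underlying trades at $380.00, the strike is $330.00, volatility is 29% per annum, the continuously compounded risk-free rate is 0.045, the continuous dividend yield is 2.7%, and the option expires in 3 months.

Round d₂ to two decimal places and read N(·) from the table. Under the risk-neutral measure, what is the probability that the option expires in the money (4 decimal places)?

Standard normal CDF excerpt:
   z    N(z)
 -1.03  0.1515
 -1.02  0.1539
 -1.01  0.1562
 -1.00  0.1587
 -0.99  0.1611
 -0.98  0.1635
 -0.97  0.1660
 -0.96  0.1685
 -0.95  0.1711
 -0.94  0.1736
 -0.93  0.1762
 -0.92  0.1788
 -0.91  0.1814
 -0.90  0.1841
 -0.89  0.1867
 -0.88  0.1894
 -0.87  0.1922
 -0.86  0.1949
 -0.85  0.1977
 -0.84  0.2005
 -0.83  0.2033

T = 0.25;  σ√T = 0.1450
d₁ = [ln(380/330) + (0.045 − 0.027 + 0.29²/2)·0.25] / 0.1450 = [0.1411 + 0.0150] / 0.1450 = 1.0765 which rounds to 1.08
d₂ = d₁ − σ√T = 1.0765 − 0.1450 = 0.9315 which rounds to 0.93
Risk-neutral Pr[S_T < K] = N(−d₂) = N(-0.93) = 0.1762

0.1762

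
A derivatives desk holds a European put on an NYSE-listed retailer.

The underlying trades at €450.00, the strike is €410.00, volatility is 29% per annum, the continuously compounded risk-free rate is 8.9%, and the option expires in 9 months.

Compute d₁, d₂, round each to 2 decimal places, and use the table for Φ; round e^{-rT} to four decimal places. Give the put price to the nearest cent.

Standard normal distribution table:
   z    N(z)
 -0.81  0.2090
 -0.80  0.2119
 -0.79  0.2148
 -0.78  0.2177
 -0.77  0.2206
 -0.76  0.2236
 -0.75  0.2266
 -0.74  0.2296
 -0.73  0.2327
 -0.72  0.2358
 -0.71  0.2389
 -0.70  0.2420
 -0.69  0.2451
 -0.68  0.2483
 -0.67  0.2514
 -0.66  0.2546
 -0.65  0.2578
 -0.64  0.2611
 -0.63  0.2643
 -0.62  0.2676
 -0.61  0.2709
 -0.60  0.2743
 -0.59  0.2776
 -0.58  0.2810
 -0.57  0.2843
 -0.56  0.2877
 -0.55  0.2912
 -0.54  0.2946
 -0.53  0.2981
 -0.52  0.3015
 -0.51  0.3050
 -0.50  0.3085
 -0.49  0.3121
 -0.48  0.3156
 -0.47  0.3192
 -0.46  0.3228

σ√T = 0.29 × 0.8660 = 0.2511
d₁ = [ln(450/410) + (0.089 + ½·0.29²)·0.75] / (σ√T) = (0.0931 + 0.0983) / 0.2511 = 0.7620 → 0.76
d₂ = 0.7620 − 0.2511 = 0.5109 → 0.51
e^(−rT) = e^(−0.089·0.75) = 0.9354
P = 410·0.9354·N(-0.51) − 450·N(-0.76) = 410·0.9354·0.3050 − 450·0.2236 = 116.9718 − 100.6200 = 16.3518

€16.35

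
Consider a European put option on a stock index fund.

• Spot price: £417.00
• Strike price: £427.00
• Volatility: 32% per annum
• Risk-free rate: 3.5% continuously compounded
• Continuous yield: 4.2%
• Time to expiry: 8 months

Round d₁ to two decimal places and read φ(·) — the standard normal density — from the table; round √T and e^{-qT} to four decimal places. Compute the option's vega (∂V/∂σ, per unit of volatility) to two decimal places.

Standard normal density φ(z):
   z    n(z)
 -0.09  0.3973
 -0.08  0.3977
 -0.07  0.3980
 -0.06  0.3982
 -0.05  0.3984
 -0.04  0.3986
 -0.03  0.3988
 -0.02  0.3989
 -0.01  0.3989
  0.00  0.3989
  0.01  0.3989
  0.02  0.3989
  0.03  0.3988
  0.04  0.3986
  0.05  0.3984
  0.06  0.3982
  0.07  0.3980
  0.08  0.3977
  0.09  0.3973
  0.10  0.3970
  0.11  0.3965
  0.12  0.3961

132.07

σ√T = 0.32·√0.6667 = 0.2613
d₁ = [ln(417/427) + (0.035 − 0.042 + ½·0.32²)·0.6667] / (σ√T) = (-0.0237 + 0.0295) / 0.2613 = 0.0221 ⇒ 0.02
√T = √0.6667 = 0.8165
φ(d₁) = φ(0.02) = 0.3989
e^(−qT) = e^(−0.042·0.6667) = 0.9724
vega = S·e^(−qT)·φ(d₁)·√T = 417·0.9724·0.3989·0.8165 = 132.0691
(The call has the same vega.)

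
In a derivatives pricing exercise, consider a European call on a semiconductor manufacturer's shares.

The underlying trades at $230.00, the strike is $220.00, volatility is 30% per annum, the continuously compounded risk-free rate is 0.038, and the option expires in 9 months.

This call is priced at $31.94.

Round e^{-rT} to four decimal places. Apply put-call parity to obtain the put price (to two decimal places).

$15.76

e^(−rT) = e^(−0.038·0.75) = 0.9719
Put-call parity: C − P = S − K·e^(−rT) = 230 − 220·0.9719 = 230 − 213.8180 = 16.1820
P = C − (C − P) = 31.94 − (16.1820) = 15.7580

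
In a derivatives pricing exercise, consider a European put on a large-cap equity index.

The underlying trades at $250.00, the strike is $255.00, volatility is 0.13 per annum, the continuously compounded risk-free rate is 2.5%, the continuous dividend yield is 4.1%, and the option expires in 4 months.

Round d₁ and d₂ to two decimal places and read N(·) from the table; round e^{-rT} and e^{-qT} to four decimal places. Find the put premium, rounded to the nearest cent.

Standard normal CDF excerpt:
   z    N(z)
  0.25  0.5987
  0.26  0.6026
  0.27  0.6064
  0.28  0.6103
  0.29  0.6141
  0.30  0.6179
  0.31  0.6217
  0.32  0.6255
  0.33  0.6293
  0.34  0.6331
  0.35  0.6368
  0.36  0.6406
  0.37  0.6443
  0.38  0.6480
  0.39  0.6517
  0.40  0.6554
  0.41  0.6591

$10.56

σ√T = 0.13·√0.3333 = 0.0751
d₁ = [ln(250/255) + (0.025 − 0.041 + 0.13²/2)·0.3333] / 0.0751 = [-0.0198 − 0.0025] / 0.0751 = -0.2974 → -0.30
d₂ = d₁ − σ√T = -0.2974 − 0.0751 = -0.3724 → -0.37
exp(−qT) = exp(−0.041·0.3333) = 0.9864;  exp(−rT) = exp(−0.025·0.3333) = 0.9917
N(−d₂) = N(0.37) = 0.6443;  N(−d₁) = N(0.30) = 0.6179
P = 255·0.9917·0.6443 − 250·0.9864·0.6179 = 162.9328 − 152.3741 = 10.5587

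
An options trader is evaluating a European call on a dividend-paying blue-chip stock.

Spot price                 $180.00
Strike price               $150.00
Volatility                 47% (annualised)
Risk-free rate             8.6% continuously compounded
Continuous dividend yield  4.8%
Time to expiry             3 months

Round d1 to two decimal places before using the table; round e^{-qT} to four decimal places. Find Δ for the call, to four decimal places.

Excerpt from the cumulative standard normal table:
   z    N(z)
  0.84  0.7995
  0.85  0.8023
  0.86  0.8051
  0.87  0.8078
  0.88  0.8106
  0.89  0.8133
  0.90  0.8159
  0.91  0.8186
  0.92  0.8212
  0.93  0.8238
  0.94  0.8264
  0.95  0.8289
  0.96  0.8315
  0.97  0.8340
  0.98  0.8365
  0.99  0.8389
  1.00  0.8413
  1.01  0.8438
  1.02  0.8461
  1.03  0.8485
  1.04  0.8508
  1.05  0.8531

T = 0.25;  σ√T = 0.2350
d₁ = [ln(180/150) + (0.086 − 0.048 + ½·0.47²)·0.25] / (σ√T) = (0.1823 + 0.0371) / 0.2350 = 0.9338 which rounds to 0.93
N(d₁) = N(0.93) = 0.8238
Δ_call = exp(−qT)·N(d₁) = 0.9881·0.8238 = 0.8140

0.8140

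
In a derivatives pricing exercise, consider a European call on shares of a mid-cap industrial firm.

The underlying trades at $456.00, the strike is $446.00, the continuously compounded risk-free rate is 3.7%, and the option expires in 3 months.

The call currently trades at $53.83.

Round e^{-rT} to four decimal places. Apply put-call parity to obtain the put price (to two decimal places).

e^(−rT) = e^(−0.037·0.25) = 0.9908
Put-call parity: C − P = S − K·e^(−rT) = 456 − 446·0.9908 = 456 − 441.8968 = 14.1032
P = C − (C − P) = 53.83 − (14.1032) = 39.7268

$39.73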